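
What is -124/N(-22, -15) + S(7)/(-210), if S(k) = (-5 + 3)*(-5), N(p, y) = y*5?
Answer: 281/175 ≈ 1.6057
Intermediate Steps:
N(p, y) = 5*y
S(k) = 10 (S(k) = -2*(-5) = 10)
-124/N(-22, -15) + S(7)/(-210) = -124/(5*(-15)) + 10/(-210) = -124/(-75) + 10*(-1/210) = -124*(-1/75) - 1/21 = 124/75 - 1/21 = 281/175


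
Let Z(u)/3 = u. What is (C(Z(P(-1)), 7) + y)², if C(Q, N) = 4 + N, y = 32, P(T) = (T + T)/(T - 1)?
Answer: 1849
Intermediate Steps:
P(T) = 2*T/(-1 + T) (P(T) = (2*T)/(-1 + T) = 2*T/(-1 + T))
Z(u) = 3*u
(C(Z(P(-1)), 7) + y)² = ((4 + 7) + 32)² = (11 + 32)² = 43² = 1849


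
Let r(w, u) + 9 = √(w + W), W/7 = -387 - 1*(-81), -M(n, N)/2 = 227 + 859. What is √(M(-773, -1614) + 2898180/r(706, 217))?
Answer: √(-2172 + 2898180/(-9 + 2*I*√359)) ≈ 166.7 - 217.15*I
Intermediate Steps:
M(n, N) = -2172 (M(n, N) = -2*(227 + 859) = -2*1086 = -2172)
W = -2142 (W = 7*(-387 - 1*(-81)) = 7*(-387 + 81) = 7*(-306) = -2142)
r(w, u) = -9 + √(-2142 + w) (r(w, u) = -9 + √(w - 2142) = -9 + √(-2142 + w))
√(M(-773, -1614) + 2898180/r(706, 217)) = √(-2172 + 2898180/(-9 + √(-2142 + 706))) = √(-2172 + 2898180/(-9 + √(-1436))) = √(-2172 + 2898180/(-9 + 2*I*√359))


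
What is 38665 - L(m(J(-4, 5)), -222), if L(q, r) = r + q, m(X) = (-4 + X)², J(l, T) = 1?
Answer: 38878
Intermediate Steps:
L(q, r) = q + r
38665 - L(m(J(-4, 5)), -222) = 38665 - ((-4 + 1)² - 222) = 38665 - ((-3)² - 222) = 38665 - (9 - 222) = 38665 - 1*(-213) = 38665 + 213 = 38878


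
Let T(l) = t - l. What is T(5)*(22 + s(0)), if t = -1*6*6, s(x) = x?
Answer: -902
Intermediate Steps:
t = -36 (t = -6*6 = -36)
T(l) = -36 - l
T(5)*(22 + s(0)) = (-36 - 1*5)*(22 + 0) = (-36 - 5)*22 = -41*22 = -902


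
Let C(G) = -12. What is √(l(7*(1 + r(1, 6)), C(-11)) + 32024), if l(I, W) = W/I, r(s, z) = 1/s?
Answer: √1569134/7 ≈ 178.95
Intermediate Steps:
√(l(7*(1 + r(1, 6)), C(-11)) + 32024) = √(-12*1/(7*(1 + 1/1)) + 32024) = √(-12*1/(7*(1 + 1)) + 32024) = √(-12/(7*2) + 32024) = √(-12/14 + 32024) = √(-12*1/14 + 32024) = √(-6/7 + 32024) = √(224162/7) = √1569134/7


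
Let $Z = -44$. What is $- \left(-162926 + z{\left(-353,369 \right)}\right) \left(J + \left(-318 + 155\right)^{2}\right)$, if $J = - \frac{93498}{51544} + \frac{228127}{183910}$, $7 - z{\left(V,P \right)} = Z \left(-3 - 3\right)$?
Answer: $\frac{604387254331639033}{139403780} \approx 4.3355 \cdot 10^{9}$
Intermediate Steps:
$z{\left(V,P \right)} = -257$ ($z{\left(V,P \right)} = 7 - - 44 \left(-3 - 3\right) = 7 - \left(-44\right) \left(-6\right) = 7 - 264 = -257$)
$J = - \frac{1359159773}{2369864260}$ ($J = \left(-93498\right) \frac{1}{51544} + 228127 \cdot \frac{1}{183910} = - \frac{46749}{25772} + \frac{228127}{183910} = - \frac{1359159773}{2369864260} \approx -0.57352$)
$- \left(-162926 + z{\left(-353,369 \right)}\right) \left(J + \left(-318 + 155\right)^{2}\right) = - \left(-162926 - 257\right) \left(- \frac{1359159773}{2369864260} + \left(-318 + 155\right)^{2}\right) = - \left(-163183\right) \left(- \frac{1359159773}{2369864260} + \left(-163\right)^{2}\right) = - \left(-163183\right) \left(- \frac{1359159773}{2369864260} + 26569\right) = - \frac{\left(-163183\right) 62963564364167}{2369864260} = \left(-1\right) \left(- \frac{604387254331639033}{139403780}\right) = \frac{604387254331639033}{139403780}$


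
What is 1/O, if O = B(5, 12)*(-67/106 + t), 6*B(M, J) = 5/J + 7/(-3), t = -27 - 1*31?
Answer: 7632/142945 ≈ 0.053391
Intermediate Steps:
t = -58 (t = -27 - 31 = -58)
B(M, J) = -7/18 + 5/(6*J) (B(M, J) = (5/J + 7/(-3))/6 = (5/J + 7*(-⅓))/6 = (5/J - 7/3)/6 = (-7/3 + 5/J)/6 = -7/18 + 5/(6*J))
O = 142945/7632 (O = ((1/18)*(15 - 7*12)/12)*(-67/106 - 58) = ((1/18)*(1/12)*(15 - 84))*(-67*1/106 - 58) = ((1/18)*(1/12)*(-69))*(-67/106 - 58) = -23/72*(-6215/106) = 142945/7632 ≈ 18.730)
1/O = 1/(142945/7632) = 7632/142945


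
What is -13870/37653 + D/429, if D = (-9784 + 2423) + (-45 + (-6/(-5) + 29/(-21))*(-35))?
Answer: -25869989/1468467 ≈ -17.617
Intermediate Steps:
D = -22199/3 (D = -7361 + (-45 + (-6*(-1/5) + 29*(-1/21))*(-35)) = -7361 + (-45 + (6/5 - 29/21)*(-35)) = -7361 + (-45 - 19/105*(-35)) = -7361 + (-45 + 19/3) = -7361 - 116/3 = -22199/3 ≈ -7399.7)
-13870/37653 + D/429 = -13870/37653 - 22199/3/429 = -13870*1/37653 - 22199/3*1/429 = -13870/37653 - 22199/1287 = -25869989/1468467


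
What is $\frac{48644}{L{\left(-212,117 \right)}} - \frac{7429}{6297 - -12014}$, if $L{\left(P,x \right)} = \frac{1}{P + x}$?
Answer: $- \frac{84618434409}{18311} \approx -4.6212 \cdot 10^{6}$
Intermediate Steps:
$\frac{48644}{L{\left(-212,117 \right)}} - \frac{7429}{6297 - -12014} = \frac{48644}{\frac{1}{-212 + 117}} - \frac{7429}{6297 - -12014} = \frac{48644}{\frac{1}{-95}} - \frac{7429}{6297 + 12014} = \frac{48644}{- \frac{1}{95}} - \frac{7429}{18311} = 48644 \left(-95\right) - \frac{7429}{18311} = -4621180 - \frac{7429}{18311} = - \frac{84618434409}{18311}$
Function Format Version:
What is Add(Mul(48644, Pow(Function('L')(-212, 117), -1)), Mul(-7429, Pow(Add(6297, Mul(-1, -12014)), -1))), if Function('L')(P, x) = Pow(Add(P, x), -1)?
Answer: Rational(-84618434409, 18311) ≈ -4.6212e+6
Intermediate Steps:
Add(Mul(48644, Pow(Function('L')(-212, 117), -1)), Mul(-7429, Pow(Add(6297, Mul(-1, -12014)), -1))) = Add(Mul(48644, Pow(Pow(Add(-212, 117), -1), -1)), Mul(-7429, Pow(Add(6297, Mul(-1, -12014)), -1))) = Add(Mul(48644, Pow(Pow(-95, -1), -1)), Mul(-7429, Pow(Add(6297, 12014), -1))) = Add(Mul(48644, Pow(Rational(-1, 95), -1)), Mul(-7429, Pow(18311, -1))) = Add(Mul(48644, -95), Mul(-7429, Rational(1, 18311))) = Add(-4621180, Rational(-7429, 18311)) = Rational(-84618434409, 18311)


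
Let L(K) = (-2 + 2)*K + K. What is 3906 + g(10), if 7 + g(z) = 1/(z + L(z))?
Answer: 77981/20 ≈ 3899.1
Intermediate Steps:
L(K) = K (L(K) = 0*K + K = 0 + K = K)
g(z) = -7 + 1/(2*z) (g(z) = -7 + 1/(z + z) = -7 + 1/(2*z))
3906 + g(10) = 3906 + (-7 + (½)/10) = 3906 + (-7 + (½)*(⅒)) = 3906 + (-7 + 1/20) = 3906 - 139/20 = 77981/20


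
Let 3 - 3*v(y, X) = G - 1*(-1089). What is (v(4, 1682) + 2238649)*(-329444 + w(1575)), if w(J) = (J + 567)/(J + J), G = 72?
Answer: -18434519843829/25 ≈ -7.3738e+11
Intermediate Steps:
v(y, X) = -386 (v(y, X) = 1 - (72 - 1*(-1089))/3 = 1 - (72 + 1089)/3 = 1 - ⅓*1161 = 1 - 387 = -386)
w(J) = (567 + J)/(2*J) (w(J) = (567 + J)/((2*J)) = (567 + J)*(1/(2*J)) = (567 + J)/(2*J))
(v(4, 1682) + 2238649)*(-329444 + w(1575)) = (-386 + 2238649)*(-329444 + (½)*(567 + 1575)/1575) = 2238263*(-329444 + (½)*(1/1575)*2142) = 2238263*(-329444 + 17/25) = 2238263*(-8236083/25) = -18434519843829/25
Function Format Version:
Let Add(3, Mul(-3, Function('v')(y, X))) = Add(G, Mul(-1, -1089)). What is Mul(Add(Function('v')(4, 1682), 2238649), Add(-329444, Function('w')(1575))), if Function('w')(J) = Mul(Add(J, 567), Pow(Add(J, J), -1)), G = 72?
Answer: Rational(-18434519843829, 25) ≈ -7.3738e+11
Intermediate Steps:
Function('v')(y, X) = -386 (Function('v')(y, X) = Add(1, Mul(Rational(-1, 3), Add(72, Mul(-1, -1089)))) = Add(1, Mul(Rational(-1, 3), Add(72, 1089))) = Add(1, Mul(Rational(-1, 3), 1161)) = Add(1, -387) = -386)
Function('w')(J) = Mul(Rational(1, 2), Pow(J, -1), Add(567, J)) (Function('w')(J) = Mul(Add(567, J), Pow(Mul(2, J), -1)) = Mul(Add(567, J), Mul(Rational(1, 2), Pow(J, -1))) = Mul(Rational(1, 2), Pow(J, -1), Add(567, J)))
Mul(Add(Function('v')(4, 1682), 2238649), Add(-329444, Function('w')(1575))) = Mul(Add(-386, 2238649), Add(-329444, Mul(Rational(1, 2), Pow(1575, -1), Add(567, 1575)))) = Mul(2238263, Add(-329444, Mul(Rational(1, 2), Rational(1, 1575), 2142))) = Mul(2238263, Add(-329444, Rational(17, 25))) = Mul(2238263, Rational(-8236083, 25)) = Rational(-18434519843829, 25)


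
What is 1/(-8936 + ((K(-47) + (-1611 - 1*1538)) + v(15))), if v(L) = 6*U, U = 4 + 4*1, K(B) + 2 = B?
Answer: -1/12086 ≈ -8.2740e-5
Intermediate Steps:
K(B) = -2 + B
U = 8 (U = 4 + 4 = 8)
v(L) = 48 (v(L) = 6*8 = 48)
1/(-8936 + ((K(-47) + (-1611 - 1*1538)) + v(15))) = 1/(-8936 + (((-2 - 47) + (-1611 - 1*1538)) + 48)) = 1/(-8936 + ((-49 + (-1611 - 1538)) + 48)) = 1/(-8936 + ((-49 - 3149) + 48)) = 1/(-8936 + (-3198 + 48)) = 1/(-8936 - 3150) = 1/(-12086) = -1/12086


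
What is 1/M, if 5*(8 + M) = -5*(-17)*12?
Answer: 1/196 ≈ 0.0051020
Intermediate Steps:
M = 196 (M = -8 + (-5*(-17)*12)/5 = -8 + (85*12)/5 = -8 + (⅕)*1020 = -8 + 204 = 196)
1/M = 1/196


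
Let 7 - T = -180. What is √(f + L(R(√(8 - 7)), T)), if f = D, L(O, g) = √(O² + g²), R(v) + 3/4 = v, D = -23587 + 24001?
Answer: √(1656 + √559505)/2 ≈ 24.515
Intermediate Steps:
T = 187 (T = 7 - 1*(-180) = 7 + 180 = 187)
D = 414
R(v) = -¾ + v
f = 414
√(f + L(R(√(8 - 7)), T)) = √(414 + √((-¾ + √(8 - 7))² + 187²)) = √(414 + √((-¾ + √1)² + 34969)) = √(414 + √((-¾ + 1)² + 34969)) = √(414 + √((¼)² + 34969)) = √(414 + √(1/16 + 34969)) = √(414 + √(559505/16)) = √(414 + √559505/4)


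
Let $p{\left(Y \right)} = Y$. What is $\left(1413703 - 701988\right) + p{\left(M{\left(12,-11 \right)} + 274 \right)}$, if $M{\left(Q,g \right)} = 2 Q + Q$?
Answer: $712025$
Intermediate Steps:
$M{\left(Q,g \right)} = 3 Q$
$\left(1413703 - 701988\right) + p{\left(M{\left(12,-11 \right)} + 274 \right)} = \left(1413703 - 701988\right) + \left(3 \cdot 12 + 274\right) = 711715 + \left(36 + 274\right) = 711715 + 310 = 712025$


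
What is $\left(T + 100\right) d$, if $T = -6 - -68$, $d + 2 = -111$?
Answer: $-18306$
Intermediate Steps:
$d = -113$ ($d = -2 - 111 = -113$)
$T = 62$ ($T = -6 + 68 = 62$)
$\left(T + 100\right) d = \left(62 + 100\right) \left(-113\right) = 162 \left(-113\right) = -18306$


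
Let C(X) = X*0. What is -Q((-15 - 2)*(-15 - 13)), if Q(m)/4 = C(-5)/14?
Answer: 0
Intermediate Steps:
C(X) = 0
Q(m) = 0 (Q(m) = 4*(0/14) = 4*(0*(1/14)) = 4*0 = 0)
-Q((-15 - 2)*(-15 - 13)) = -1*0 = 0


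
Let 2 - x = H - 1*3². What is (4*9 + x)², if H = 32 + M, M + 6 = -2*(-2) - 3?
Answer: 400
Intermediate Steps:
M = -5 (M = -6 + (-2*(-2) - 3) = -6 + (4 - 3) = -6 + 1 = -5)
H = 27 (H = 32 - 5 = 27)
x = -16 (x = 2 - (27 - 1*3²) = 2 - (27 - 1*9) = 2 - (27 - 9) = 2 - 1*18 = 2 - 18 = -16)
(4*9 + x)² = (4*9 - 16)² = (36 - 16)² = 20² = 400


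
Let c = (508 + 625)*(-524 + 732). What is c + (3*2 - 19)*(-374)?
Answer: 240526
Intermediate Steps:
c = 235664 (c = 1133*208 = 235664)
c + (3*2 - 19)*(-374) = 235664 + (3*2 - 19)*(-374) = 235664 + (6 - 19)*(-374) = 235664 - 13*(-374) = 235664 + 4862 = 240526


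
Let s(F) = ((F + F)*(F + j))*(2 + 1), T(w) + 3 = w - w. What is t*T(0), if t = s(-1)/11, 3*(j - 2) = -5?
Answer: -12/11 ≈ -1.0909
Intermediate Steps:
j = ⅓ (j = 2 + (⅓)*(-5) = 2 - 5/3 = ⅓ ≈ 0.33333)
T(w) = -3 (T(w) = -3 + (w - w) = -3 + 0 = -3)
s(F) = 6*F*(⅓ + F) (s(F) = ((F + F)*(F + ⅓))*(2 + 1) = ((2*F)*(⅓ + F))*3 = (2*F*(⅓ + F))*3 = 6*F*(⅓ + F))
t = 4/11 (t = (2*(-1)*(1 + 3*(-1)))/11 = (2*(-1)*(1 - 3))*(1/11) = (2*(-1)*(-2))*(1/11) = 4*(1/11) = 4/11 ≈ 0.36364)
t*T(0) = (4/11)*(-3) = -12/11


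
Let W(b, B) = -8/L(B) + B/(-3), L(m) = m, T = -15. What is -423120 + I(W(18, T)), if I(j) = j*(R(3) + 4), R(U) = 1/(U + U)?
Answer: -7615745/18 ≈ -4.2310e+5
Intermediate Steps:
R(U) = 1/(2*U)
W(b, B) = -8/B - B/3 (W(b, B) = -8/B + B/(-3) = -8/B + B*(-1/3) = -8/B - B/3)
I(j) = 25*j/6 (I(j) = j*((1/2)/3 + 4) = j*((1/2)*(1/3) + 4) = j*(1/6 + 4) = j*(25/6) = 25*j/6)
-423120 + I(W(18, T)) = -423120 + 25*(-8/(-15) - 1/3*(-15))/6 = -423120 + 25*(-8*(-1/15) + 5)/6 = -423120 + 25*(8/15 + 5)/6 = -423120 + (25/6)*(83/15) = -423120 + 415/18 = -7615745/18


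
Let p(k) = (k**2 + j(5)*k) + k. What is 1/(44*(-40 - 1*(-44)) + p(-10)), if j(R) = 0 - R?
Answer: 1/316 ≈ 0.0031646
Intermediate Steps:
j(R) = -R
p(k) = k**2 - 4*k (p(k) = (k**2 + (-1*5)*k) + k = (k**2 - 5*k) + k = k**2 - 4*k)
1/(44*(-40 - 1*(-44)) + p(-10)) = 1/(44*(-40 - 1*(-44)) - 10*(-4 - 10)) = 1/(44*(-40 + 44) - 10*(-14)) = 1/(44*4 + 140) = 1/(176 + 140) = 1/316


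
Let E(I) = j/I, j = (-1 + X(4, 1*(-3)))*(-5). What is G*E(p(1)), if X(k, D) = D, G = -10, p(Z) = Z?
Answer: -200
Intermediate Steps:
j = 20 (j = (-1 + 1*(-3))*(-5) = (-1 - 3)*(-5) = -4*(-5) = 20)
E(I) = 20/I
G*E(p(1)) = -200/1 = -200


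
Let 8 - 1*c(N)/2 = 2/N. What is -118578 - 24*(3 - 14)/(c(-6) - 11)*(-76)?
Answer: -2076018/17 ≈ -1.2212e+5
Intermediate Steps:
c(N) = 16 - 4/N
-118578 - 24*(3 - 14)/(c(-6) - 11)*(-76) = -118578 - 24*(3 - 14)/((16 - 4/(-6)) - 11)*(-76) = -118578 - (-264)/((16 - 4*(-⅙)) - 11)*(-76) = -118578 - (-264)/((16 + ⅔) - 11)*(-76) = -118578 - (-264)/(50/3 - 11)*(-76) = -118578 - (-264)/17/3*(-76) = -118578 - (-264)*3/17*(-76) = -118578 - 24*(-33/17)*(-76) = -118578 + (792/17)*(-76) = -118578 - 60192/17 = -2076018/17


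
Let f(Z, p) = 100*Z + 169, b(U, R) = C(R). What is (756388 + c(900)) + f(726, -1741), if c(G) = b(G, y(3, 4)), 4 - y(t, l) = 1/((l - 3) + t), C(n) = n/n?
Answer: 829158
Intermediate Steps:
C(n) = 1
y(t, l) = 4 - 1/(-3 + l + t) (y(t, l) = 4 - 1/((l - 3) + t) = 4 - 1/((-3 + l) + t) = 4 - 1/(-3 + l + t))
b(U, R) = 1
f(Z, p) = 169 + 100*Z
c(G) = 1
(756388 + c(900)) + f(726, -1741) = (756388 + 1) + (169 + 100*726) = 756389 + (169 + 72600) = 756389 + 72769 = 829158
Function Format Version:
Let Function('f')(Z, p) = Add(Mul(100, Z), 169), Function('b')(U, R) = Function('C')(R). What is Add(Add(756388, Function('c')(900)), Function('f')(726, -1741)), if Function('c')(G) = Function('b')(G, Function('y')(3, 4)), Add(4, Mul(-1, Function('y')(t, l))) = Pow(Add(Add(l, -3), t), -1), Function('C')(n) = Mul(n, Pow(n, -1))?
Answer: 829158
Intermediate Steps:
Function('C')(n) = 1
Function('y')(t, l) = Add(4, Mul(-1, Pow(Add(-3, l, t), -1))) (Function('y')(t, l) = Add(4, Mul(-1, Pow(Add(Add(l, -3), t), -1))) = Add(4, Mul(-1, Pow(Add(Add(-3, l), t), -1))) = Add(4, Mul(-1, Pow(Add(-3, l, t), -1))))
Function('b')(U, R) = 1
Function('f')(Z, p) = Add(169, Mul(100, Z))
Function('c')(G) = 1
Add(Add(756388, Function('c')(900)), Function('f')(726, -1741)) = Add(Add(756388, 1), Add(169, Mul(100, 726))) = Add(756389, Add(169, 72600)) = Add(756389, 72769) = 829158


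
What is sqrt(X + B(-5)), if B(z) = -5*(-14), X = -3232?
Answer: I*sqrt(3162) ≈ 56.232*I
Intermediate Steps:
B(z) = 70
sqrt(X + B(-5)) = sqrt(-3232 + 70) = sqrt(-3162) = I*sqrt(3162)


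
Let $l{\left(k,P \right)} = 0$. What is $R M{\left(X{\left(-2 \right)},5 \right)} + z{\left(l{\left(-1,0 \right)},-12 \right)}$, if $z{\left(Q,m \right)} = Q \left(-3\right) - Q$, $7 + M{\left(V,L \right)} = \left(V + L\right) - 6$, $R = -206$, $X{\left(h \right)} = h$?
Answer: $2060$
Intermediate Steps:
$M{\left(V,L \right)} = -13 + L + V$ ($M{\left(V,L \right)} = -7 - \left(6 - L - V\right) = -7 + \left(-6 + L + V\right) = -13 + L + V$)
$z{\left(Q,m \right)} = - 4 Q$ ($z{\left(Q,m \right)} = - 3 Q - Q = - 4 Q$)
$R M{\left(X{\left(-2 \right)},5 \right)} + z{\left(l{\left(-1,0 \right)},-12 \right)} = - 206 \left(-13 + 5 - 2\right) - 0 = \left(-206\right) \left(-10\right) + 0 = 2060 + 0 = 2060$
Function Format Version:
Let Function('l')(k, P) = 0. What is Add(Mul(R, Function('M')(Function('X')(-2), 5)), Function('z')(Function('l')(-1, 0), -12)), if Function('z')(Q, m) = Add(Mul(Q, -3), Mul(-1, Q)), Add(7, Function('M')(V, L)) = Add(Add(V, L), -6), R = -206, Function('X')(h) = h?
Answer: 2060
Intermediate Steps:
Function('M')(V, L) = Add(-13, L, V) (Function('M')(V, L) = Add(-7, Add(Add(V, L), -6)) = Add(-7, Add(Add(L, V), -6)) = Add(-7, Add(-6, L, V)) = Add(-13, L, V))
Function('z')(Q, m) = Mul(-4, Q) (Function('z')(Q, m) = Add(Mul(-3, Q), Mul(-1, Q)) = Mul(-4, Q))
Add(Mul(R, Function('M')(Function('X')(-2), 5)), Function('z')(Function('l')(-1, 0), -12)) = Add(Mul(-206, Add(-13, 5, -2)), Mul(-4, 0)) = Add(Mul(-206, -10), 0) = Add(2060, 0) = 2060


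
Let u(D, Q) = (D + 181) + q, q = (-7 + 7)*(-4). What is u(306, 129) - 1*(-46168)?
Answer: 46655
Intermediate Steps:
q = 0 (q = 0*(-4) = 0)
u(D, Q) = 181 + D (u(D, Q) = (D + 181) + 0 = (181 + D) + 0 = 181 + D)
u(306, 129) - 1*(-46168) = (181 + 306) - 1*(-46168) = 487 + 46168 = 46655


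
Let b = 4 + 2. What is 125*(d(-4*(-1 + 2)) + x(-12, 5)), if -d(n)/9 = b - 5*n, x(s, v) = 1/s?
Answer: -351125/12 ≈ -29260.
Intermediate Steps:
b = 6
d(n) = -54 + 45*n (d(n) = -9*(6 - 5*n) = -54 + 45*n)
125*(d(-4*(-1 + 2)) + x(-12, 5)) = 125*((-54 + 45*(-4*(-1 + 2))) + 1/(-12)) = 125*((-54 + 45*(-4*1)) - 1/12) = 125*((-54 + 45*(-4)) - 1/12) = 125*((-54 - 180) - 1/12) = 125*(-234 - 1/12) = 125*(-2809/12) = -351125/12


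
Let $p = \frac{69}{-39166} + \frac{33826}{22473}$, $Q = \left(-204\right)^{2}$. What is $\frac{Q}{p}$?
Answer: $\frac{36629467589088}{1323278479} \approx 27681.0$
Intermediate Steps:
$Q = 41616$
$p = \frac{1323278479}{880177518}$ ($p = 69 \left(- \frac{1}{39166}\right) + 33826 \cdot \frac{1}{22473} = - \frac{69}{39166} + \frac{33826}{22473} = \frac{1323278479}{880177518} \approx 1.5034$)
$\frac{Q}{p} = \frac{41616}{\frac{1323278479}{880177518}} = 41616 \cdot \frac{880177518}{1323278479} = \frac{36629467589088}{1323278479}$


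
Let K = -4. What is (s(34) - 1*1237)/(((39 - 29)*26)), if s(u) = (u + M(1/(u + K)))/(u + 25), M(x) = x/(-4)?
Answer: -8753881/1840800 ≈ -4.7555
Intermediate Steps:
M(x) = -x/4 (M(x) = x*(-¼) = -x/4)
s(u) = (u - 1/(4*(-4 + u)))/(25 + u) (s(u) = (u - 1/(4*(u - 4)))/(u + 25) = (u - 1/(4*(-4 + u)))/(25 + u))
(s(34) - 1*1237)/(((39 - 29)*26)) = ((-¼ + 34*(-4 + 34))/((-4 + 34)*(25 + 34)) - 1*1237)/(((39 - 29)*26)) = ((-¼ + 34*30)/(30*59) - 1237)/((10*26)) = ((1/30)*(1/59)*(-¼ + 1020) - 1237)/260 = ((1/30)*(1/59)*(4079/4) - 1237)*(1/260) = (4079/7080 - 1237)*(1/260) = -8753881/7080*1/260 = -8753881/1840800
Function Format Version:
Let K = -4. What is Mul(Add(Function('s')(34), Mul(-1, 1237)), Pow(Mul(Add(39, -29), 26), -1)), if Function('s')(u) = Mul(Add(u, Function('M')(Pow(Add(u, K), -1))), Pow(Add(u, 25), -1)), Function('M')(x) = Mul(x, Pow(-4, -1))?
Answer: Rational(-8753881, 1840800) ≈ -4.7555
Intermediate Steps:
Function('M')(x) = Mul(Rational(-1, 4), x) (Function('M')(x) = Mul(x, Rational(-1, 4)) = Mul(Rational(-1, 4), x))
Function('s')(u) = Mul(Pow(Add(25, u), -1), Add(u, Mul(Rational(-1, 4), Pow(Add(-4, u), -1)))) (Function('s')(u) = Mul(Add(u, Mul(Rational(-1, 4), Pow(Add(u, -4), -1))), Pow(Add(u, 25), -1)) = Mul(Add(u, Mul(Rational(-1, 4), Pow(Add(-4, u), -1))), Pow(Add(25, u), -1)) = Mul(Pow(Add(25, u), -1), Add(u, Mul(Rational(-1, 4), Pow(Add(-4, u), -1)))))
Mul(Add(Function('s')(34), Mul(-1, 1237)), Pow(Mul(Add(39, -29), 26), -1)) = Mul(Add(Mul(Pow(Add(-4, 34), -1), Pow(Add(25, 34), -1), Add(Rational(-1, 4), Mul(34, Add(-4, 34)))), Mul(-1, 1237)), Pow(Mul(Add(39, -29), 26), -1)) = Mul(Add(Mul(Pow(30, -1), Pow(59, -1), Add(Rational(-1, 4), Mul(34, 30))), -1237), Pow(Mul(10, 26), -1)) = Mul(Add(Mul(Rational(1, 30), Rational(1, 59), Add(Rational(-1, 4), 1020)), -1237), Pow(260, -1)) = Mul(Add(Mul(Rational(1, 30), Rational(1, 59), Rational(4079, 4)), -1237), Rational(1, 260)) = Mul(Add(Rational(4079, 7080), -1237), Rational(1, 260)) = Mul(Rational(-8753881, 7080), Rational(1, 260)) = Rational(-8753881, 1840800)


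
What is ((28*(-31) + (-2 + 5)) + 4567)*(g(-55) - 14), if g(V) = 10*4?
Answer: 96252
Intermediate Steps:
g(V) = 40
((28*(-31) + (-2 + 5)) + 4567)*(g(-55) - 14) = ((28*(-31) + (-2 + 5)) + 4567)*(40 - 14) = ((-868 + 3) + 4567)*26 = (-865 + 4567)*26 = 3702*26 = 96252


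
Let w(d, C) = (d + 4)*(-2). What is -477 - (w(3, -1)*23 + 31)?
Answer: -186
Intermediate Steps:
w(d, C) = -8 - 2*d (w(d, C) = (4 + d)*(-2) = -8 - 2*d)
-477 - (w(3, -1)*23 + 31) = -477 - ((-8 - 2*3)*23 + 31) = -477 - ((-8 - 6)*23 + 31) = -477 - (-14*23 + 31) = -477 - (-322 + 31) = -477 - 1*(-291) = -477 + 291 = -186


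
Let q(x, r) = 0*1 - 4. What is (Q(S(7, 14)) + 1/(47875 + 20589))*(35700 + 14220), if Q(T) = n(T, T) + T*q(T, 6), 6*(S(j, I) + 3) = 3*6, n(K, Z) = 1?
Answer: 213610800/4279 ≈ 49921.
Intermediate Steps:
q(x, r) = -4 (q(x, r) = 0 - 4 = -4)
S(j, I) = 0 (S(j, I) = -3 + (3*6)/6 = -3 + (1/6)*18 = -3 + 3 = 0)
Q(T) = 1 - 4*T (Q(T) = 1 + T*(-4) = 1 - 4*T)
(Q(S(7, 14)) + 1/(47875 + 20589))*(35700 + 14220) = ((1 - 4*0) + 1/(47875 + 20589))*(35700 + 14220) = ((1 + 0) + 1/68464)*49920 = (1 + 1/68464)*49920 = (68465/68464)*49920 = 213610800/4279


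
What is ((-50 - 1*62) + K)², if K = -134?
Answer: 60516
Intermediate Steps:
((-50 - 1*62) + K)² = ((-50 - 1*62) - 134)² = ((-50 - 62) - 134)² = (-112 - 134)² = (-246)² = 60516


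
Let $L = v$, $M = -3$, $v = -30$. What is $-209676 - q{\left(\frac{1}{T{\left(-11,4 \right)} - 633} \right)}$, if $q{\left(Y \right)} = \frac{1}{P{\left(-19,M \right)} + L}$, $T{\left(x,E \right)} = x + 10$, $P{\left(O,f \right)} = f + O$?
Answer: $- \frac{10903151}{52} \approx -2.0968 \cdot 10^{5}$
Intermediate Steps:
$P{\left(O,f \right)} = O + f$
$L = -30$
$T{\left(x,E \right)} = 10 + x$
$q{\left(Y \right)} = - \frac{1}{52}$ ($q{\left(Y \right)} = \frac{1}{\left(-19 - 3\right) - 30} = \frac{1}{-22 - 30} = \frac{1}{-52} = - \frac{1}{52}$)
$-209676 - q{\left(\frac{1}{T{\left(-11,4 \right)} - 633} \right)} = -209676 - - \frac{1}{52} = -209676 + \frac{1}{52} = - \frac{10903151}{52}$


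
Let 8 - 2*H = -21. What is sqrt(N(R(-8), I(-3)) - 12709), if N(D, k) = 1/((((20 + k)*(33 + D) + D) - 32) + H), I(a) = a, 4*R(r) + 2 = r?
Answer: I*sqrt(12632858387)/997 ≈ 112.73*I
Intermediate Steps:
R(r) = -1/2 + r/4
H = 29/2 (H = 4 - 1/2*(-21) = 4 + 21/2 = 29/2 ≈ 14.500)
N(D, k) = 1/(-35/2 + D + (20 + k)*(33 + D)) (N(D, k) = 1/((((20 + k)*(33 + D) + D) - 32) + 29/2) = 1/(((D + (20 + k)*(33 + D)) - 32) + 29/2) = 1/((-32 + D + (20 + k)*(33 + D)) + 29/2) = 1/(-35/2 + D + (20 + k)*(33 + D)))
sqrt(N(R(-8), I(-3)) - 12709) = sqrt(2/(1285 + 42*(-1/2 + (1/4)*(-8)) + 66*(-3) + 2*(-1/2 + (1/4)*(-8))*(-3)) - 12709) = sqrt(2/(1285 + 42*(-1/2 - 2) - 198 + 2*(-1/2 - 2)*(-3)) - 12709) = sqrt(2/(1285 + 42*(-5/2) - 198 + 2*(-5/2)*(-3)) - 12709) = sqrt(2/(1285 - 105 - 198 + 15) - 12709) = sqrt(2/997 - 12709) = sqrt(-12670871/997) = I*sqrt(12632858387)/997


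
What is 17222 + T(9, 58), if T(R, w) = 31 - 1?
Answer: 17252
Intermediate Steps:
T(R, w) = 30
17222 + T(9, 58) = 17222 + 30 = 17252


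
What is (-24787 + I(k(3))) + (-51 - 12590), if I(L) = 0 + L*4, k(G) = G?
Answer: -37416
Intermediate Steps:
I(L) = 4*L (I(L) = 0 + 4*L = 4*L)
(-24787 + I(k(3))) + (-51 - 12590) = (-24787 + 4*3) + (-51 - 12590) = (-24787 + 12) - 12641 = -24775 - 12641 = -37416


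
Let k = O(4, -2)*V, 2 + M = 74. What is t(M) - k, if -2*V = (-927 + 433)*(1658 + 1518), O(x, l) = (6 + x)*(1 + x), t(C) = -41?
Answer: -39223641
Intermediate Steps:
M = 72 (M = -2 + 74 = 72)
O(x, l) = (1 + x)*(6 + x)
V = 784472 (V = -(-927 + 433)*(1658 + 1518)/2 = -(-247)*3176 = -½*(-1568944) = 784472)
k = 39223600 (k = (6 + 4² + 7*4)*784472 = (6 + 16 + 28)*784472 = 50*784472 = 39223600)
t(M) - k = -41 - 1*39223600 = -41 - 39223600 = -39223641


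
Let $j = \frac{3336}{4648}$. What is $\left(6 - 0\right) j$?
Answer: $\frac{2502}{581} \approx 4.3064$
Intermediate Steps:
$j = \frac{417}{581}$ ($j = 3336 \cdot \frac{1}{4648} = \frac{417}{581} \approx 0.71773$)
$\left(6 - 0\right) j = \left(6 - 0\right) \frac{417}{581} = \left(6 + 0\right) \frac{417}{581} = 6 \cdot \frac{417}{581} = \frac{2502}{581}$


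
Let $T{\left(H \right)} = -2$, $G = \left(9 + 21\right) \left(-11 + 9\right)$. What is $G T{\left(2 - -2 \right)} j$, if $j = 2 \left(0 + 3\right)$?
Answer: $720$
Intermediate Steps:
$j = 6$ ($j = 2 \cdot 3 = 6$)
$G = -60$ ($G = 30 \left(-2\right) = -60$)
$G T{\left(2 - -2 \right)} j = \left(-60\right) \left(-2\right) 6 = 120 \cdot 6 = 720$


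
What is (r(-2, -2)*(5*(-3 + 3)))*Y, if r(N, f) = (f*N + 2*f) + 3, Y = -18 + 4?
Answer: 0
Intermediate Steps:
Y = -14
r(N, f) = 3 + 2*f + N*f (r(N, f) = (N*f + 2*f) + 3 = (2*f + N*f) + 3 = 3 + 2*f + N*f)
(r(-2, -2)*(5*(-3 + 3)))*Y = ((3 + 2*(-2) - 2*(-2))*(5*(-3 + 3)))*(-14) = ((3 - 4 + 4)*(5*0))*(-14) = (3*0)*(-14) = 0*(-14) = 0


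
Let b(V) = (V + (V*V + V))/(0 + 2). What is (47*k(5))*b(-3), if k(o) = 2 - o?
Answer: -423/2 ≈ -211.50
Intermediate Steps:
b(V) = V + V²/2 (b(V) = (V + (V² + V))/2 = (V + (V + V²))*(½) = (V² + 2*V)*(½) = V + V²/2)
(47*k(5))*b(-3) = (47*(2 - 1*5))*((½)*(-3)*(2 - 3)) = (47*(2 - 5))*((½)*(-3)*(-1)) = (47*(-3))*(3/2) = -141*3/2 = -423/2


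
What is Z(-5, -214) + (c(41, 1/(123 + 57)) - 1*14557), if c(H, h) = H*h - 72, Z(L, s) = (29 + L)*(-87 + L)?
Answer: -3030619/180 ≈ -16837.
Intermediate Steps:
Z(L, s) = (-87 + L)*(29 + L)
c(H, h) = -72 + H*h
Z(-5, -214) + (c(41, 1/(123 + 57)) - 1*14557) = (-2523 + (-5)² - 58*(-5)) + ((-72 + 41/(123 + 57)) - 1*14557) = (-2523 + 25 + 290) + ((-72 + 41/180) - 14557) = -2208 + ((-72 + 41*(1/180)) - 14557) = -2208 + ((-72 + 41/180) - 14557) = -2208 + (-12919/180 - 14557) = -2208 - 2633179/180 = -3030619/180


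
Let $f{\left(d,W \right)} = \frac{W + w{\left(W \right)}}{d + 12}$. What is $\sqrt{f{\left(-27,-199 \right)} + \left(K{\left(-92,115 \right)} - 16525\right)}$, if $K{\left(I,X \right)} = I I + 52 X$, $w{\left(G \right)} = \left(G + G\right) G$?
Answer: $\frac{i \sqrt{1653270}}{15} \approx 85.72 i$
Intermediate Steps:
$w{\left(G \right)} = 2 G^{2}$ ($w{\left(G \right)} = 2 G G = 2 G^{2}$)
$K{\left(I,X \right)} = I^{2} + 52 X$
$f{\left(d,W \right)} = \frac{W + 2 W^{2}}{12 + d}$ ($f{\left(d,W \right)} = \frac{W + 2 W^{2}}{d + 12} = \frac{W + 2 W^{2}}{12 + d}$)
$\sqrt{f{\left(-27,-199 \right)} + \left(K{\left(-92,115 \right)} - 16525\right)} = \sqrt{- \frac{199 \left(1 + 2 \left(-199\right)\right)}{12 - 27} - \left(10545 - 8464\right)} = \sqrt{- \frac{199 \left(1 - 398\right)}{-15} + \left(\left(8464 + 5980\right) - 16525\right)} = \sqrt{\left(-199\right) \left(- \frac{1}{15}\right) \left(-397\right) + \left(14444 - 16525\right)} = \sqrt{- \frac{79003}{15} - 2081} = \sqrt{- \frac{110218}{15}} = \frac{i \sqrt{1653270}}{15}$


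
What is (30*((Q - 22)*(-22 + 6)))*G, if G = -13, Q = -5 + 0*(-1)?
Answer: -168480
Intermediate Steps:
Q = -5 (Q = -5 + 0 = -5)
(30*((Q - 22)*(-22 + 6)))*G = (30*((-5 - 22)*(-22 + 6)))*(-13) = (30*(-27*(-16)))*(-13) = (30*432)*(-13) = 12960*(-13) = -168480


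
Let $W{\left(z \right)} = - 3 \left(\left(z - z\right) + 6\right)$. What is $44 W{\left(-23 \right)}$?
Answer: $-792$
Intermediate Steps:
$W{\left(z \right)} = -18$ ($W{\left(z \right)} = - 3 \left(0 + 6\right) = \left(-3\right) 6 = -18$)
$44 W{\left(-23 \right)} = 44 \left(-18\right) = -792$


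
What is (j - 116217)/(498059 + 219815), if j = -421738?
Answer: -537955/717874 ≈ -0.74937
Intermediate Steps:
(j - 116217)/(498059 + 219815) = (-421738 - 116217)/(498059 + 219815) = -537955/717874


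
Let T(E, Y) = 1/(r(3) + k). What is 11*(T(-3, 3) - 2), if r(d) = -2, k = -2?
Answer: -99/4 ≈ -24.750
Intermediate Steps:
T(E, Y) = -¼ (T(E, Y) = 1/(-2 - 2) = 1/(-4) = -¼)
11*(T(-3, 3) - 2) = 11*(-¼ - 2) = 11*(-9/4) = -99/4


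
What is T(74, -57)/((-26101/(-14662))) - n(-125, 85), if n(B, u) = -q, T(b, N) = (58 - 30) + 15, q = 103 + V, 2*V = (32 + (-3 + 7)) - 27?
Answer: 159829/1214 ≈ 131.65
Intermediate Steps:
V = 9/2 (V = ((32 + (-3 + 7)) - 27)/2 = ((32 + 4) - 27)/2 = (36 - 27)/2 = (½)*9 = 9/2 ≈ 4.5000)
q = 215/2 (q = 103 + 9/2 = 215/2 ≈ 107.50)
T(b, N) = 43 (T(b, N) = 28 + 15 = 43)
n(B, u) = -215/2 (n(B, u) = -1*215/2 = -215/2)
T(74, -57)/((-26101/(-14662))) - n(-125, 85) = 43/((-26101/(-14662))) - 1*(-215/2) = 43/((-26101*(-1/14662))) + 215/2 = 43/(26101/14662) + 215/2 = 43*(14662/26101) + 215/2 = 14662/607 + 215/2 = 159829/1214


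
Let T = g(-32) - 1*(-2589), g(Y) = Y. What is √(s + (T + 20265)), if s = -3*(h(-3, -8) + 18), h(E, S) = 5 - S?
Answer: √22729 ≈ 150.76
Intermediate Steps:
T = 2557 (T = -32 - 1*(-2589) = -32 + 2589 = 2557)
s = -93 (s = -3*((5 - 1*(-8)) + 18) = -3*((5 + 8) + 18) = -3*(13 + 18) = -3*31 = -93)
√(s + (T + 20265)) = √(-93 + (2557 + 20265)) = √(-93 + 22822) = √22729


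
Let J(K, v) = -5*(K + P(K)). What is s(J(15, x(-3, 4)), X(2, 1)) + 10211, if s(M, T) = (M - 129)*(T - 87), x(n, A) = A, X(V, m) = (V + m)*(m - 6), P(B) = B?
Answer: 38669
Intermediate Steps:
X(V, m) = (-6 + m)*(V + m) (X(V, m) = (V + m)*(-6 + m) = (-6 + m)*(V + m))
J(K, v) = -10*K (J(K, v) = -5*(K + K) = -10*K)
s(M, T) = (-129 + M)*(-87 + T)
s(J(15, x(-3, 4)), X(2, 1)) + 10211 = (11223 - 129*(1² - 6*2 - 6*1 + 2*1) - (-870)*15 + (-10*15)*(1² - 6*2 - 6*1 + 2*1)) + 10211 = (11223 - 129*(1 - 12 - 6 + 2) - 87*(-150) - 150*(1 - 12 - 6 + 2)) + 10211 = (11223 - 129*(-15) + 13050 - 150*(-15)) + 10211 = (11223 + 1935 + 13050 + 2250) + 10211 = 28458 + 10211 = 38669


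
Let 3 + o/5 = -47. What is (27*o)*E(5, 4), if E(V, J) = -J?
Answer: 27000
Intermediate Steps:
o = -250 (o = -15 + 5*(-47) = -15 - 235 = -250)
(27*o)*E(5, 4) = (27*(-250))*(-1*4) = -6750*(-4) = 27000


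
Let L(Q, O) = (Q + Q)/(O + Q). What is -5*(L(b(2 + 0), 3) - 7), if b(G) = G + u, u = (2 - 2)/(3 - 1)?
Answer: 31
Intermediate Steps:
u = 0 (u = 0/2 = 0*(½) = 0)
b(G) = G (b(G) = G + 0 = G)
L(Q, O) = 2*Q/(O + Q) (L(Q, O) = (2*Q)/(O + Q) = 2*Q/(O + Q))
-5*(L(b(2 + 0), 3) - 7) = -5*(2*(2 + 0)/(3 + (2 + 0)) - 7) = -5*(2*2/(3 + 2) - 7) = -5*(2*2/5 - 7) = -5*(2*2*(⅕) - 7) = -5*(⅘ - 7) = -5*(-31/5) = 31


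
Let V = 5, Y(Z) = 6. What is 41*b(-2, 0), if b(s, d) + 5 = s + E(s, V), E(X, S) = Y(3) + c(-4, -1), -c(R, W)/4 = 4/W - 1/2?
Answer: 697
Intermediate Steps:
c(R, W) = 2 - 16/W (c(R, W) = -4*(4/W - 1/2) = -4*(-1/2 + 4/W) = 2 - 16/W)
E(X, S) = 24 (E(X, S) = 6 + (2 - 16/(-1)) = 6 + (2 - 16*(-1)) = 6 + (2 + 16) = 6 + 18 = 24)
b(s, d) = 19 + s (b(s, d) = -5 + (s + 24) = -5 + (24 + s) = 19 + s)
41*b(-2, 0) = 41*(19 - 2) = 41*17 = 697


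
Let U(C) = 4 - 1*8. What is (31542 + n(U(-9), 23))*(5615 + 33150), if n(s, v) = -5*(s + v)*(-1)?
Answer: 1226408305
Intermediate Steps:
U(C) = -4 (U(C) = 4 - 8 = -4)
n(s, v) = 5*s + 5*v (n(s, v) = (-5*s - 5*v)*(-1) = 5*s + 5*v)
(31542 + n(U(-9), 23))*(5615 + 33150) = (31542 + (5*(-4) + 5*23))*(5615 + 33150) = (31542 + (-20 + 115))*38765 = (31542 + 95)*38765 = 31637*38765 = 1226408305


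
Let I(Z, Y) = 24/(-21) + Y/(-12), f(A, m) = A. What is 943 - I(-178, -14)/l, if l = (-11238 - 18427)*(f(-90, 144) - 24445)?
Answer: 28826465674649/30568892550 ≈ 943.00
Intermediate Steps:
l = 727830775 (l = (-11238 - 18427)*(-90 - 24445) = -29665*(-24535) = 727830775)
I(Z, Y) = -8/7 - Y/12 (I(Z, Y) = 24*(-1/21) + Y*(-1/12) = -8/7 - Y/12)
943 - I(-178, -14)/l = 943 - (-8/7 - 1/12*(-14))/727830775 = 943 - (-8/7 + 7/6)/727830775 = 943 - 1/(42*727830775) = 943 - 1*1/30568892550 = 943 - 1/30568892550 = 28826465674649/30568892550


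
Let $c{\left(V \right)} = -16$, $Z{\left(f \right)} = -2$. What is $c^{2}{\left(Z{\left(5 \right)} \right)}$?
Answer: $256$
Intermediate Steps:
$c^{2}{\left(Z{\left(5 \right)} \right)} = \left(-16\right)^{2} = 256$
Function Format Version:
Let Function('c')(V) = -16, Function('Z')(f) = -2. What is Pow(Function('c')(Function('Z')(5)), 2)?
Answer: 256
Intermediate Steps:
Pow(Function('c')(Function('Z')(5)), 2) = Pow(-16, 2) = 256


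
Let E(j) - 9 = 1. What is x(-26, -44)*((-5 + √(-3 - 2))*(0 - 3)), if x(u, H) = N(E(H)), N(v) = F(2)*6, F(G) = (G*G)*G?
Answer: 720 - 144*I*√5 ≈ 720.0 - 321.99*I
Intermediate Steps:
F(G) = G³ (F(G) = G²*G = G³)
E(j) = 10 (E(j) = 9 + 1 = 10)
N(v) = 48 (N(v) = 2³*6 = 8*6 = 48)
x(u, H) = 48
x(-26, -44)*((-5 + √(-3 - 2))*(0 - 3)) = 48*((-5 + √(-3 - 2))*(0 - 3)) = 48*((-5 + √(-5))*(-3)) = 48*((-5 + I*√5)*(-3)) = 48*(15 - 3*I*√5) = 720 - 144*I*√5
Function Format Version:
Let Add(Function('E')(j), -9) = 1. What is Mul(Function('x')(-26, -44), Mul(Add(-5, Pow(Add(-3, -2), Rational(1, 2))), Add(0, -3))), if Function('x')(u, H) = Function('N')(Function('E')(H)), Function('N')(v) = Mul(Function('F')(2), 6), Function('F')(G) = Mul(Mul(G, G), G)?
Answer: Add(720, Mul(-144, I, Pow(5, Rational(1, 2)))) ≈ Add(720.00, Mul(-321.99, I))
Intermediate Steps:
Function('F')(G) = Pow(G, 3) (Function('F')(G) = Mul(Pow(G, 2), G) = Pow(G, 3))
Function('E')(j) = 10 (Function('E')(j) = Add(9, 1) = 10)
Function('N')(v) = 48 (Function('N')(v) = Mul(Pow(2, 3), 6) = Mul(8, 6) = 48)
Function('x')(u, H) = 48
Mul(Function('x')(-26, -44), Mul(Add(-5, Pow(Add(-3, -2), Rational(1, 2))), Add(0, -3))) = Mul(48, Mul(Add(-5, Pow(Add(-3, -2), Rational(1, 2))), Add(0, -3))) = Mul(48, Mul(Add(-5, Pow(-5, Rational(1, 2))), -3)) = Mul(48, Mul(Add(-5, Mul(I, Pow(5, Rational(1, 2)))), -3)) = Mul(48, Add(15, Mul(-3, I, Pow(5, Rational(1, 2))))) = Add(720, Mul(-144, I, Pow(5, Rational(1, 2))))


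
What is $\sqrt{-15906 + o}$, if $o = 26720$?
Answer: $\sqrt{10814} \approx 103.99$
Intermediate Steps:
$\sqrt{-15906 + o} = \sqrt{-15906 + 26720} = \sqrt{10814}$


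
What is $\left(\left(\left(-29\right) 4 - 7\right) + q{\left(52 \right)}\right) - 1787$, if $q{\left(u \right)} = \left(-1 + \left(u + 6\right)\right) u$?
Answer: $1054$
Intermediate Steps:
$q{\left(u \right)} = u \left(5 + u\right)$ ($q{\left(u \right)} = \left(-1 + \left(6 + u\right)\right) u = \left(5 + u\right) u = u \left(5 + u\right)$)
$\left(\left(\left(-29\right) 4 - 7\right) + q{\left(52 \right)}\right) - 1787 = \left(\left(\left(-29\right) 4 - 7\right) + 52 \left(5 + 52\right)\right) - 1787 = \left(\left(-116 - 7\right) + 52 \cdot 57\right) - 1787 = \left(-123 + 2964\right) - 1787 = 2841 - 1787 = 1054$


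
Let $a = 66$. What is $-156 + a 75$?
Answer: $4794$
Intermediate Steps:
$-156 + a 75 = -156 + 66 \cdot 75 = -156 + 4950 = 4794$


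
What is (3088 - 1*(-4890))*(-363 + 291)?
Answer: -574416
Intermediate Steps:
(3088 - 1*(-4890))*(-363 + 291) = (3088 + 4890)*(-72) = 7978*(-72) = -574416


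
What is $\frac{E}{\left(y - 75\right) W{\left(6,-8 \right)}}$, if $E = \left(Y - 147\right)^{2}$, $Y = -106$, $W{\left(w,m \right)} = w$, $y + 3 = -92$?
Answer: $- \frac{64009}{1020} \approx -62.754$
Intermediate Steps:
$y = -95$ ($y = -3 - 92 = -95$)
$E = 64009$ ($E = \left(-106 - 147\right)^{2} = \left(-253\right)^{2} = 64009$)
$\frac{E}{\left(y - 75\right) W{\left(6,-8 \right)}} = \frac{64009}{\left(-95 - 75\right) 6} = \frac{64009}{\left(-170\right) 6} = \frac{64009}{-1020} = 64009 \left(- \frac{1}{1020}\right) = - \frac{64009}{1020}$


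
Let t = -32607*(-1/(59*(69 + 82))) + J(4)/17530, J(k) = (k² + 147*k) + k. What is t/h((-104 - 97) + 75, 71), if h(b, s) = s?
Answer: 288508691/5544204335 ≈ 0.052038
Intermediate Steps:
J(k) = k² + 148*k
t = 288508691/78087385 (t = -32607*(-1/(59*(69 + 82))) + (4*(148 + 4))/17530 = -32607/((-59*151)) + (4*152)*(1/17530) = -32607/(-8909) + 608*(1/17530) = -32607*(-1/8909) + 304/8765 = 32607/8909 + 304/8765 = 288508691/78087385 ≈ 3.6947)
t/h((-104 - 97) + 75, 71) = (288508691/78087385)/71 = (288508691/78087385)*(1/71) = 288508691/5544204335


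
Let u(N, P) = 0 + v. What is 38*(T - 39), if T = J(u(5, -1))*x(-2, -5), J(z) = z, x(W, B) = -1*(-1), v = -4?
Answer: -1634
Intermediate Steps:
x(W, B) = 1
u(N, P) = -4 (u(N, P) = 0 - 4 = -4)
T = -4 (T = -4*1 = -4)
38*(T - 39) = 38*(-4 - 39) = 38*(-43) = -1634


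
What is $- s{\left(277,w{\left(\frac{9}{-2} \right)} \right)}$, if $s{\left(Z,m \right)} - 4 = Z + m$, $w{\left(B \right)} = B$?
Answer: $- \frac{553}{2} \approx -276.5$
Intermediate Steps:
$s{\left(Z,m \right)} = 4 + Z + m$ ($s{\left(Z,m \right)} = 4 + \left(Z + m\right) = 4 + Z + m$)
$- s{\left(277,w{\left(\frac{9}{-2} \right)} \right)} = - (4 + 277 + \frac{9}{-2}) = - (4 + 277 + 9 \left(- \frac{1}{2}\right)) = - (4 + 277 - \frac{9}{2}) = \left(-1\right) \frac{553}{2} = - \frac{553}{2}$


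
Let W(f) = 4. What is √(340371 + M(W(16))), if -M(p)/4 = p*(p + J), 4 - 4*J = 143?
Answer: √340863 ≈ 583.83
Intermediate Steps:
J = -139/4 (J = 1 - ¼*143 = 1 - 143/4 = -139/4 ≈ -34.750)
M(p) = -4*p*(-139/4 + p) (M(p) = -4*p*(p - 139/4) = -4*p*(-139/4 + p))
√(340371 + M(W(16))) = √(340371 + 4*(139 - 4*4)) = √(340371 + 4*(139 - 16)) = √(340371 + 4*123) = √(340371 + 492) = √340863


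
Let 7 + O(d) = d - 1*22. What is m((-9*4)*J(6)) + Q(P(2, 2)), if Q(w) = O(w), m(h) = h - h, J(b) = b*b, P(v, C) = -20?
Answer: -49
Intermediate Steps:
J(b) = b**2
m(h) = 0
O(d) = -29 + d (O(d) = -7 + (d - 1*22) = -7 + (d - 22) = -7 + (-22 + d) = -29 + d)
Q(w) = -29 + w
m((-9*4)*J(6)) + Q(P(2, 2)) = 0 + (-29 - 20) = 0 - 49 = -49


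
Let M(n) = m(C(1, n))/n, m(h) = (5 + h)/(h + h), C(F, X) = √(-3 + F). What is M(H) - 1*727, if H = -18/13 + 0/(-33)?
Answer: -26185/36 + 65*I*√2/72 ≈ -727.36 + 1.2767*I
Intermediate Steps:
m(h) = (5 + h)/(2*h) (m(h) = (5 + h)/((2*h)) = (5 + h)*(1/(2*h)) = (5 + h)/(2*h))
H = -18/13 (H = -18*1/13 + 0*(-1/33) = -18/13 + 0 = -18/13 ≈ -1.3846)
M(n) = -I*√2*(5 + I*√2)/(4*n) (M(n) = ((5 + √(-3 + 1))/(2*(√(-3 + 1))))/n = ((5 + √(-2))/(2*(√(-2))))/n = ((5 + I*√2)/(2*((I*√2))))/n = ((-I*√2/2)*(5 + I*√2)/2)/n = (-I*√2*(5 + I*√2)/4)/n = -I*√2*(5 + I*√2)/(4*n))
M(H) - 1*727 = (2 - 5*I*√2)/(4*(-18/13)) - 1*727 = (¼)*(-13/18)*(2 - 5*I*√2) - 727 = (-13/36 + 65*I*√2/72) - 727 = -26185/36 + 65*I*√2/72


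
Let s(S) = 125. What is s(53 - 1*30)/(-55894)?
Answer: -125/55894 ≈ -0.0022364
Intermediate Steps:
s(53 - 1*30)/(-55894) = 125/(-55894) = 125*(-1/55894) = -125/55894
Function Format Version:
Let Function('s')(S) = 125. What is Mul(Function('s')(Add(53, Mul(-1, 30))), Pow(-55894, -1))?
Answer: Rational(-125, 55894) ≈ -0.0022364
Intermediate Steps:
Mul(Function('s')(Add(53, Mul(-1, 30))), Pow(-55894, -1)) = Mul(125, Pow(-55894, -1)) = Mul(125, Rational(-1, 55894)) = Rational(-125, 55894)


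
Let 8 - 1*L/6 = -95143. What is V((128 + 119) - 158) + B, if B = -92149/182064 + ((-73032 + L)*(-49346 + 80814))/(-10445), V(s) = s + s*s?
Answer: -2837183396233553/1901658480 ≈ -1.4920e+6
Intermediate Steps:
L = 570906 (L = 48 - 6*(-95143) = 48 + 570858 = 570906)
V(s) = s + s²
B = -2852415680658353/1901658480 (B = -92149/182064 + ((-73032 + 570906)*(-49346 + 80814))/(-10445) = -92149*1/182064 + (497874*31468)*(-1/10445) = -92149/182064 + 15667099032*(-1/10445) = -92149/182064 - 15667099032/10445 = -2852415680658353/1901658480 ≈ -1.5000e+6)
V((128 + 119) - 158) + B = ((128 + 119) - 158)*(1 + ((128 + 119) - 158)) - 2852415680658353/1901658480 = (247 - 158)*(1 + (247 - 158)) - 2852415680658353/1901658480 = 89*(1 + 89) - 2852415680658353/1901658480 = 89*90 - 2852415680658353/1901658480 = 8010 - 2852415680658353/1901658480 = -2837183396233553/1901658480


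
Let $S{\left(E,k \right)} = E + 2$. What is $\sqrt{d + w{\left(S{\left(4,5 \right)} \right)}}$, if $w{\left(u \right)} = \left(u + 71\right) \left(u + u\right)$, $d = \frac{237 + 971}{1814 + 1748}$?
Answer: $\frac{46 \sqrt{1385618}}{1781} \approx 30.403$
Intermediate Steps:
$S{\left(E,k \right)} = 2 + E$
$d = \frac{604}{1781}$ ($d = \frac{1208}{3562} = 1208 \cdot \frac{1}{3562} = \frac{604}{1781} \approx 0.33914$)
$w{\left(u \right)} = 2 u \left(71 + u\right)$ ($w{\left(u \right)} = \left(71 + u\right) 2 u = 2 u \left(71 + u\right)$)
$\sqrt{d + w{\left(S{\left(4,5 \right)} \right)}} = \sqrt{\frac{604}{1781} + 2 \left(2 + 4\right) \left(71 + \left(2 + 4\right)\right)} = \sqrt{\frac{604}{1781} + 2 \cdot 6 \left(71 + 6\right)} = \sqrt{\frac{604}{1781} + 2 \cdot 6 \cdot 77} = \sqrt{\frac{604}{1781} + 924} = \sqrt{\frac{1646248}{1781}} = \frac{46 \sqrt{1385618}}{1781}$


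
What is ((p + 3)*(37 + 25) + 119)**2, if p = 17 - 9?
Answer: 641601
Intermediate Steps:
p = 8
((p + 3)*(37 + 25) + 119)**2 = ((8 + 3)*(37 + 25) + 119)**2 = (11*62 + 119)**2 = (682 + 119)**2 = 801**2 = 641601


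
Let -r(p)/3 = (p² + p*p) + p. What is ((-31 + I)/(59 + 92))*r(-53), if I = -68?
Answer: 1652805/151 ≈ 10946.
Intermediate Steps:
r(p) = -6*p² - 3*p (r(p) = -3*((p² + p*p) + p) = -3*((p² + p²) + p) = -3*(2*p² + p) = -3*(p + 2*p²) = -6*p² - 3*p)
((-31 + I)/(59 + 92))*r(-53) = ((-31 - 68)/(59 + 92))*(-3*(-53)*(1 + 2*(-53))) = (-99/151)*(-3*(-53)*(1 - 106)) = (-99*1/151)*(-3*(-53)*(-105)) = -99/151*(-16695) = 1652805/151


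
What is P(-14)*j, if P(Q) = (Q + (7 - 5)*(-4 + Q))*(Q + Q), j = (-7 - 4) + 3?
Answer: -11200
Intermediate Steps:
j = -8 (j = -11 + 3 = -8)
P(Q) = 2*Q*(-8 + 3*Q) (P(Q) = (Q + 2*(-4 + Q))*(2*Q) = (Q + (-8 + 2*Q))*(2*Q) = (-8 + 3*Q)*(2*Q) = 2*Q*(-8 + 3*Q))
P(-14)*j = (2*(-14)*(-8 + 3*(-14)))*(-8) = (2*(-14)*(-8 - 42))*(-8) = (2*(-14)*(-50))*(-8) = 1400*(-8) = -11200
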